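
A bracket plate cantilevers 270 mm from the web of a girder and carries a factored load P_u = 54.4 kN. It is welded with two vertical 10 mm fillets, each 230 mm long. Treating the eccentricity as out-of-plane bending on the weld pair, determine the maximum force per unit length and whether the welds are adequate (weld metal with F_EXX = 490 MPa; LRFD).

f_max ≈ 841 N/mm; adequate

L_w = 2 × 230 = 460 mm; section modulus (unit throat) S = 2 × L²/6 = 17630 mm².
Direct shear f_v = P/L_w = 54.4×10³/460 = 118.3 N/mm.
Moment M = P × e = 54.4×10³ × 270 = 14688000 N·mm; bending f_b = M/S = 833 N/mm.
f_max = √(f_v² + f_b²) = √(118.3² + 833²) = 841.3 N/mm.
φr_n = 0.75 × 0.6 × 490 × (0.707 × 10) = 1559 N/mm → adequate.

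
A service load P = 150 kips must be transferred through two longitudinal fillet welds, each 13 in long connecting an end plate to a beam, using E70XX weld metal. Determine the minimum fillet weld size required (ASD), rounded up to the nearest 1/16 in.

w = 7/16 in

E70XX → F_EXX = 70 ksi.
Total weld length L = 26 in.
Required throat t_e = P × Ω / (0.6 F_EXX × L) = 150 × 2.0 / (0.6 × 70 × 26) = 0.2747 in.
Required leg w = t_e / 0.707 = 0.3886 in → use 7/16 in.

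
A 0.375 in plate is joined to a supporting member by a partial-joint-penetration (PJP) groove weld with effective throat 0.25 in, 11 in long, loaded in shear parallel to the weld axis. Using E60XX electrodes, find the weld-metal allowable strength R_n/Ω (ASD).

R_n/Ω ≈ 49.5 kips

E60XX → F_EXX = 60 ksi.
Effective throat (given) t_e = 0.25 in.
A_we = 0.25 × 11 = 2.75 in².
F_nw = 0.6 F_EXX = 36 ksi.
R_n/Ω = (36 × 2.75) / 2.0 = 49.5 kips.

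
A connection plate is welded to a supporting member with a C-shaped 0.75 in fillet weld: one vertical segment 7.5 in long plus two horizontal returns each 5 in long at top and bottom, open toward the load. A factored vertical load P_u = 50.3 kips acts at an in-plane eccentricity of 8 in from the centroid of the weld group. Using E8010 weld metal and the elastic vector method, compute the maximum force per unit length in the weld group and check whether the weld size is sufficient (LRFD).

f_max ≈ 11.5 kip/in; adequate

E80XX → F_EXX = 80 ksi.
Total weld length L_w = 17.5 in. Treat welds as unit-width lines.
Centroid: x̄ = 2×5×2.5 / 17.5 = 1.429 in from the vertical weld.
Polar moment about centroid: J = I_x + I_y = [7.5³/12 + 2×5×3.75²] + [7.5×1.429² + 2(5³/12 + 5×1.071²)] = 223.4 in³.
Direct shear f_v = P/L_w = 50.3 / 17.5 = 2.874 kip/in (vertical).
Torsion M = P·e = 50.3 × 8 = 402.4 kip·in.
Critical point at (x, y) = (3.571, 3.75) from centroid. f_tx = M·y/J = 6.755 kip/in; f_ty = M·x/J = 6.433 kip/in.
Resultant f_max = √[f_tx² + (f_v + f_ty)²] = √[6.755² + (2.874 + 6.433)²] = 11.5 kip/in.
Capacity per unit length: φr_n = 0.75 × 0.6 × 80 × (0.707 × 0.75) = 19.09 kip/in.
11.5 ≤ 19.09 → adequate.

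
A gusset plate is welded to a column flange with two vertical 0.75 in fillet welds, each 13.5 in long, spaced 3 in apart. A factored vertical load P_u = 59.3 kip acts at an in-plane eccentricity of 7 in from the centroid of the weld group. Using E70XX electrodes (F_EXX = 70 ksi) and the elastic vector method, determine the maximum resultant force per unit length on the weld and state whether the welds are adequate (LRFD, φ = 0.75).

Total weld length L_w = 27 in. Treat welds as unit-width lines.
Polar moment about centroid: J = 2[d³/12 + d(b/2)²] = 2[13.5³/12 + 13.5×1.5²] = 470.8 in³.
Direct shear f_v = P/L_w = 59.3 / 27 = 2.196 kip/in (vertical).
Torsion M = P·e = 59.3 × 7 = 415.1 kip·in.
Critical point at (x, y) = (1.5, 6.75) from centroid. f_tx = M·y/J = 5.951 kip/in; f_ty = M·x/J = 1.323 kip/in.
Resultant f_max = √[f_tx² + (f_v + f_ty)²] = √[5.951² + (2.196 + 1.323)²] = 6.914 kip/in.
Capacity per unit length: φr_n = 0.75 × 0.6 × 70 × (0.707 × 0.75) = 16.7 kip/in.
6.914 ≤ 16.7 → adequate.

f_max ≈ 6.91 kip/in; adequate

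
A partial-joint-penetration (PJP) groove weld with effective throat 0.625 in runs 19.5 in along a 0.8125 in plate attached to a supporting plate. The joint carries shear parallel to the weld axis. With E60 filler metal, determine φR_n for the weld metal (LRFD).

φR_n ≈ 329 kip

E60XX → F_EXX = 60 ksi.
Effective throat (given) t_e = 0.625 in.
A_we = 0.625 × 19.5 = 12.19 in².
F_nw = 0.6 F_EXX = 36 ksi.
φR_n = 0.75 × 36 × 12.19 = 329.1 kip.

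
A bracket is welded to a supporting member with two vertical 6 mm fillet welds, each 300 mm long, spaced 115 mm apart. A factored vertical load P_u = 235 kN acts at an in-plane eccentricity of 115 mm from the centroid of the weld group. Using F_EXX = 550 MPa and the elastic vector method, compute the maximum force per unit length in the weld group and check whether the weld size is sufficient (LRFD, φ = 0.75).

f_max ≈ 889 N/mm; adequate

Total weld length L_w = 600 mm. Treat welds as unit-width lines.
Polar moment about centroid: J = 2[d³/12 + d(b/2)²] = 2[300³/12 + 300×57.5²] = 6484000 mm³.
Direct shear f_v = P/L_w = 235×10³ / 600 = 391.7 N/mm (vertical).
Torsion M = P·e = 235×10³ × 115 = 27025000 N·mm.
Critical point at (x, y) = (57.5, 150) from centroid. f_tx = M·y/J = 625.2 N/mm; f_ty = M·x/J = 239.7 N/mm.
Resultant f_max = √[f_tx² + (f_v + f_ty)²] = √[625.2² + (391.7 + 239.7)²] = 888.5 N/mm.
Capacity per unit length: φr_n = 0.75 × 0.6 × 550 × (0.707 × 6) = 1050 N/mm.
888.5 ≤ 1050 → adequate.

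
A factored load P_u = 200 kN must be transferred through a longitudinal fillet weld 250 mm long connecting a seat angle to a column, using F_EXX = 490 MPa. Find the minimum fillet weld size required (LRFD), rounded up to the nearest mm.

w = 6 mm

Total weld length L = 250 mm.
Required throat t_e = P_u / (φ × 0.6 F_EXX × L) = 200 / (0.75 × 0.6 × 490 × 250 × 10⁻³) = 3.628 mm.
Required leg w = t_e / 0.707 = 5.132 mm → use 6 mm.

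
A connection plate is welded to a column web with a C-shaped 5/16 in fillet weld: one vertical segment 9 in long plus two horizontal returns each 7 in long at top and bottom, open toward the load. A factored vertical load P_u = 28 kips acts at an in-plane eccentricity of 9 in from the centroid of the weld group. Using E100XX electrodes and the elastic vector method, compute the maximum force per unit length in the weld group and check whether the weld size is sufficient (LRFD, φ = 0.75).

f_max ≈ 4.54 kip/in; adequate

E100XX → F_EXX = 100 ksi.
Total weld length L_w = 23 in. Treat welds as unit-width lines.
Centroid: x̄ = 2×7×3.5 / 23 = 2.13 in from the vertical weld.
Polar moment about centroid: J = I_x + I_y = [9³/12 + 2×7×4.5²] + [9×2.13² + 2(7³/12 + 7×1.37²)] = 468.5 in³.
Direct shear f_v = P/L_w = 28 / 23 = 1.217 kip/in (vertical).
Torsion M = P·e = 28 × 9 = 252 kip·in.
Critical point at (x, y) = (4.87, 4.5) from centroid. f_tx = M·y/J = 2.42 kip/in; f_ty = M·x/J = 2.619 kip/in.
Resultant f_max = √[f_tx² + (f_v + f_ty)²] = √[2.42² + (1.217 + 2.619)²] = 4.536 kip/in.
Capacity per unit length: φr_n = 0.75 × 0.6 × 100 × (0.707 × 0.3125) = 9.942 kip/in.
4.536 ≤ 9.942 → adequate.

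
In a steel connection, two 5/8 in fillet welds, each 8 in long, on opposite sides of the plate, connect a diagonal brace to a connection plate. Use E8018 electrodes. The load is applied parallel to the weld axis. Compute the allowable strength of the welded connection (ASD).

R_n/Ω ≈ 170 kip

E80XX → F_EXX = 80 ksi.
Effective throat t_e = 0.707 × 0.625 = 0.4419 in.
Total length L = 16 in; A_we = 0.4419 × 16 = 7.07 in².
F_nw = 0.6 F_EXX = 0.6 × 80 = 48 ksi.
R_n = 48 × 7.07 = 339.4 kip; R_n/Ω = 339.4/2.0 = 169.7 kip.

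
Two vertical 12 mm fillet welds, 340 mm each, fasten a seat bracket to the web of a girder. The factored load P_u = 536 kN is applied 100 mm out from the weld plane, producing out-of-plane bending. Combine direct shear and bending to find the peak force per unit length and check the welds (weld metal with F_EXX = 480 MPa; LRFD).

f_max ≈ 1600 N/mm; adequate

L_w = 2 × 340 = 680 mm; section modulus (unit throat) S = 2 × L²/6 = 38530 mm².
Direct shear f_v = P/L_w = 536×10³/680 = 788.2 N/mm.
Moment M = P × e = 536×10³ × 100 = 53600000 N·mm; bending f_b = M/S = 1391 N/mm.
f_max = √(f_v² + f_b²) = √(788.2² + 1391²) = 1599 N/mm.
φr_n = 0.75 × 0.6 × 480 × (0.707 × 12) = 1833 N/mm → adequate.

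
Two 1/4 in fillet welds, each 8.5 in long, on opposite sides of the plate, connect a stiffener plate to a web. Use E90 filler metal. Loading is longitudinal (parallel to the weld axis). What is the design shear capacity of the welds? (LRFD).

E90XX → F_EXX = 90 ksi.
Effective throat t_e = 0.707 × 0.25 = 0.1767 in.
Total length L = 17 in; A_we = 0.1767 × 17 = 3.005 in².
F_nw = 0.6 F_EXX = 0.6 × 90 = 54 ksi.
φR_n = 0.75 × 54 × 3.005 = 121.7 kips.

φR_n ≈ 122 kips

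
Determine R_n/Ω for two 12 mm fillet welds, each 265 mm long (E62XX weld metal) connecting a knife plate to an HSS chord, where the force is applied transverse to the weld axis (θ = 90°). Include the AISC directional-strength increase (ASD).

R_n/Ω ≈ 1250 kN

E62XX → F_EXX = 620 MPa.
t_e = 0.707 × 12 = 8.484 mm; A_we = 8.484 × 530 = 4497 mm².
Directional factor: 1.0 + 0.5 sin^1.5(90°) = 1.5.
F_nw = 0.6 × 620 × 1.5 = 558 MPa.
R_n/Ω = (558 × 4497) / 2.0 × 10⁻³ = 1255 kN.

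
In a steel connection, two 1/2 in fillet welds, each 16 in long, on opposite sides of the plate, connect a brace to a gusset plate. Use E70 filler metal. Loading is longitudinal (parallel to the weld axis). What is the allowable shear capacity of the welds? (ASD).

E70XX → F_EXX = 70 ksi.
Effective throat t_e = 0.707 × 0.5 = 0.3535 in.
Total length L = 32 in; A_we = 0.3535 × 32 = 11.31 in².
F_nw = 0.6 F_EXX = 0.6 × 70 = 42 ksi.
R_n = 42 × 11.31 = 475.1 kip; R_n/Ω = 475.1/2.0 = 237.6 kip.

R_n/Ω ≈ 238 kip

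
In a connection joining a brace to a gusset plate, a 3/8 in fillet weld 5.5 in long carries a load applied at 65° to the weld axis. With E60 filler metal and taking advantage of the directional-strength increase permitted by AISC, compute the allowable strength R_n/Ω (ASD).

R_n/Ω ≈ 37.6 kips

E60XX → F_EXX = 60 ksi.
t_e = 0.707 × 0.375 = 0.2651 in; A_we = 0.2651 × 5.5 = 1.458 in².
Directional factor: 1.0 + 0.5 sin^1.5(65°) = 1.431.
F_nw = 0.6 × 60 × 1.431 = 51.53 ksi.
R_n/Ω = (51.53 × 1.458) / 2.0 = 37.57 kips.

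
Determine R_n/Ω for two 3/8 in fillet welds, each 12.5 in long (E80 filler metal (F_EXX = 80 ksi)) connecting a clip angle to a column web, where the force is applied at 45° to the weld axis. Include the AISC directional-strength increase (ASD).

t_e = 0.707 × 0.375 = 0.2651 in; A_we = 0.2651 × 25 = 6.628 in².
Directional factor: 1.0 + 0.5 sin^1.5(45°) = 1.297.
F_nw = 0.6 × 80 × 1.297 = 62.27 ksi.
R_n/Ω = (62.27 × 6.628) / 2.0 = 206.4 kips.

R_n/Ω ≈ 206 kips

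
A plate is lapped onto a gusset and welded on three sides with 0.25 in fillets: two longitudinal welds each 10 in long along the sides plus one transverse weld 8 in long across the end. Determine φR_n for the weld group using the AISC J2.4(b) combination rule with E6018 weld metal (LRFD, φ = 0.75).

E60XX → F_EXX = 60 ksi.
t_e = 0.707 × 0.25 = 0.1767 in.
R_nwl = 0.6 × 60 × 0.1767 × 20 = 127.3 kips (longitudinal, 2 welds).
R_nwt = 0.6 × 60 × 0.1767 × 8 = 50.9 kips (transverse, base value).
(i) R_nwl + R_nwt = 178.2 kips; (ii) 0.85 R_nwl + 1.5 R_nwt = 184.5 kips.
R_n = max = 184.5 kips [governs: (ii)]; φR_n = 138.4 kips.

φR_n ≈ 138 kips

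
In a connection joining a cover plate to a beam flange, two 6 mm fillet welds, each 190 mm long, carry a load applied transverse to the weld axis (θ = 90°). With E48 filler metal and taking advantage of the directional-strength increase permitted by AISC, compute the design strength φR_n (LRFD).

φR_n ≈ 522 kN

E48XX → F_EXX = 480 MPa.
t_e = 0.707 × 6 = 4.242 mm; A_we = 4.242 × 380 = 1612 mm².
Directional factor: 1.0 + 0.5 sin^1.5(90°) = 1.5.
F_nw = 0.6 × 480 × 1.5 = 432 MPa.
φR_n = 0.75 × 432 × 1612 × 10⁻³ = 522.3 kN.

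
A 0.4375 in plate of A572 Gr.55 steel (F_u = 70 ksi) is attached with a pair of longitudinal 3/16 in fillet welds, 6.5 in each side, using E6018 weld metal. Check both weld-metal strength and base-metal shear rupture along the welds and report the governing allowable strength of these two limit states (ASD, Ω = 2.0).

E60XX → F_EXX = 60 ksi.
t_e = 0.707 × 0.1875 = 0.1326 in; L = 13 in.
Weld metal: R_n/Ω = (1/2.0) × 0.6 × 60 × 0.1326 × 13 = 31.02 kip.
Base metal (shear rupture): R_n/Ω = (1/2.0) × 0.6 × 70 × 0.4375 × 13 = 119.4 kip.
Governing: weld metal.

R_n/Ω ≈ 31 kip (weld metal governs)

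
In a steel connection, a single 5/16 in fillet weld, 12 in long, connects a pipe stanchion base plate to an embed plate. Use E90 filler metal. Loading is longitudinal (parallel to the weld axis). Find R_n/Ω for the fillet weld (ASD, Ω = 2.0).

E90XX → F_EXX = 90 ksi.
Effective throat t_e = 0.707 × 0.3125 = 0.2209 in.
Total length L = 12 in; A_we = 0.2209 × 12 = 2.651 in².
F_nw = 0.6 F_EXX = 0.6 × 90 = 54 ksi.
R_n = 54 × 2.651 = 143.2 kips; R_n/Ω = 143.2/2.0 = 71.58 kips.

R_n/Ω ≈ 71.6 kips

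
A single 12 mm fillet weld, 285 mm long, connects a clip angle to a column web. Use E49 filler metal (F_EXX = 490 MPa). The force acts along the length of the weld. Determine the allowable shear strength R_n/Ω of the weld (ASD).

Effective throat t_e = 0.707 × 12 = 8.484 mm.
Total length L = 285 mm; A_we = 8.484 × 285 = 2418 mm².
F_nw = 0.6 F_EXX = 0.6 × 490 = 294 MPa.
R_n = 294 × 2418 × 10⁻³ = 710.9 kN; R_n/Ω = 710.9/2.0 = 355.4 kN.

R_n/Ω ≈ 355 kN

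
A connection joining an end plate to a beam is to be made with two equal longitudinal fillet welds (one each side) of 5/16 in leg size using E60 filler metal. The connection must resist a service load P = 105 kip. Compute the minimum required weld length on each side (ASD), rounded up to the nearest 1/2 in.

L = 13.5 in on each side

E60XX → F_EXX = 60 ksi.
Throat t_e = 0.707 × 0.3125 = 0.2209 in.
r_n/Ω = (0.6 × 60 × 0.2209) / 2.0 = 3.977 kip/in.
L_req = P / (r_n/Ω) = 105 / 3.977 = 26.4 in total.
Per side: 26.4 / 2 = 13.2 in.
Round up → use L = 13.5 in on each side.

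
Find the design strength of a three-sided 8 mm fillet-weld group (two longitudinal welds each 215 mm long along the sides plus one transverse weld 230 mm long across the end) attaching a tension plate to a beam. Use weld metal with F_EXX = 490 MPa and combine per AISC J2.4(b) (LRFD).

t_e = 0.707 × 8 = 5.656 mm.
R_nwl = 0.6 × 490 × 5.656 × 430 × 10⁻³ = 715 kN (longitudinal, 2 welds).
R_nwt = 0.6 × 490 × 5.656 × 230 × 10⁻³ = 382.5 kN (transverse, base value).
(i) R_nwl + R_nwt = 1097 kN; (ii) 0.85 R_nwl + 1.5 R_nwt = 1181 kN.
R_n = max = 1181 kN [governs: (ii)]; φR_n = 886.1 kN.

φR_n ≈ 886 kN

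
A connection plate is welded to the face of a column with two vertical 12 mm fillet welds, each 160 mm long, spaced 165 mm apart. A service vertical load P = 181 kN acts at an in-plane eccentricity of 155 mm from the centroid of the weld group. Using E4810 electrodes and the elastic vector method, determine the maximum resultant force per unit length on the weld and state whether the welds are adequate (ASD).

f_max ≈ 1580 N/mm; NOT adequate

E48XX → F_EXX = 480 MPa.
Total weld length L_w = 320 mm. Treat welds as unit-width lines.
Polar moment about centroid: J = 2[d³/12 + d(b/2)²] = 2[160³/12 + 160×82.5²] = 2861000 mm³.
Direct shear f_v = P/L_w = 181×10³ / 320 = 565.6 N/mm (vertical).
Torsion M = P·e = 181×10³ × 155 = 28055000 N·mm.
Critical point at (x, y) = (82.5, 80) from centroid. f_tx = M·y/J = 784.6 N/mm; f_ty = M·x/J = 809.1 N/mm.
Resultant f_max = √[f_tx² + (f_v + f_ty)²] = √[784.6² + (565.6 + 809.1)²] = 1583 N/mm.
Capacity per unit length: r_n/Ω = (1/2.0) × 0.6 × 480 × (0.707 × 12) = 1222 N/mm.
1583 > 1222 → NOT adequate.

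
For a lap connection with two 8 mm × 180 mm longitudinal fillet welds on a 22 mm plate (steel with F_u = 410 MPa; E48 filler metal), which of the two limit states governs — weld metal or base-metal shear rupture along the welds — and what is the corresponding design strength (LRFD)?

E48XX → F_EXX = 480 MPa.
t_e = 0.707 × 8 = 5.656 mm; L = 360 mm.
Weld metal: φR_n = 0.75 × 0.6 × 480 × 5.656 × 360 × 10⁻³ = 439.8 kN.
Base metal (shear rupture): φR_n = 0.75 × 0.6 × 410 × 22 × 360 × 10⁻³ = 1461 kN.
Governing: weld metal.

φR_n ≈ 440 kN (weld metal governs)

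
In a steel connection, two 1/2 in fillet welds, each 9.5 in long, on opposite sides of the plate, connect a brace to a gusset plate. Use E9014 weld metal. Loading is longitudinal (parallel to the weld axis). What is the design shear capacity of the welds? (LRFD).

E90XX → F_EXX = 90 ksi.
Effective throat t_e = 0.707 × 0.5 = 0.3535 in.
Total length L = 19 in; A_we = 0.3535 × 19 = 6.716 in².
F_nw = 0.6 F_EXX = 0.6 × 90 = 54 ksi.
φR_n = 0.75 × 54 × 6.716 = 272 kips.

φR_n ≈ 272 kips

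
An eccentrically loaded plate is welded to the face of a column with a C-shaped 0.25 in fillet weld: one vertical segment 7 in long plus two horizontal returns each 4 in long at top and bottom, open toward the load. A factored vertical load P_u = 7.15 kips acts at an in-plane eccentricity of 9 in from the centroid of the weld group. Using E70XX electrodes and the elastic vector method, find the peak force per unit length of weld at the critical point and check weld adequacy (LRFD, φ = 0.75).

f_max ≈ 2.27 kip/in; adequate

E70XX → F_EXX = 70 ksi.
Total weld length L_w = 15 in. Treat welds as unit-width lines.
Centroid: x̄ = 2×4×2 / 15 = 1.067 in from the vertical weld.
Polar moment about centroid: J = I_x + I_y = [7³/12 + 2×4×3.5²] + [7×1.067² + 2(4³/12 + 4×0.9333²)] = 152.2 in³.
Direct shear f_v = P/L_w = 7.15 / 15 = 0.4767 kip/in (vertical).
Torsion M = P·e = 7.15 × 9 = 64.35 kip·in.
Critical point at (x, y) = (2.933, 3.5) from centroid. f_tx = M·y/J = 1.48 kip/in; f_ty = M·x/J = 1.24 kip/in.
Resultant f_max = √[f_tx² + (f_v + f_ty)²] = √[1.48² + (0.4767 + 1.24)²] = 2.267 kip/in.
Capacity per unit length: φr_n = 0.75 × 0.6 × 70 × (0.707 × 0.25) = 5.568 kip/in.
2.267 ≤ 5.568 → adequate.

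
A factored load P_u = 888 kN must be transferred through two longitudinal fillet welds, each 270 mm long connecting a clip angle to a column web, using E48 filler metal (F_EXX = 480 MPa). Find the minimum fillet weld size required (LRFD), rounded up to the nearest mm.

Total weld length L = 540 mm.
Required throat t_e = P_u / (φ × 0.6 F_EXX × L) = 888 / (0.75 × 0.6 × 480 × 540 × 10⁻³) = 7.613 mm.
Required leg w = t_e / 0.707 = 10.77 mm → use 11 mm.

w = 11 mm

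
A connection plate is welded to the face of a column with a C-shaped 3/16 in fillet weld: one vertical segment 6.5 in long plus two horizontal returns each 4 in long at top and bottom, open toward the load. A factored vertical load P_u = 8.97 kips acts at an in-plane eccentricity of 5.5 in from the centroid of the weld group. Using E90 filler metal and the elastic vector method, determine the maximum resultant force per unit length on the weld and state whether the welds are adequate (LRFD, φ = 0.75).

f_max ≈ 2.09 kip/in; adequate

E90XX → F_EXX = 90 ksi.
Total weld length L_w = 14.5 in. Treat welds as unit-width lines.
Centroid: x̄ = 2×4×2 / 14.5 = 1.103 in from the vertical weld.
Polar moment about centroid: J = I_x + I_y = [6.5³/12 + 2×4×3.25²] + [6.5×1.103² + 2(4³/12 + 4×0.8966²)] = 132.4 in³.
Direct shear f_v = P/L_w = 8.97 / 14.5 = 0.6186 kip/in (vertical).
Torsion M = P·e = 8.97 × 5.5 = 49.335 kip·in.
Critical point at (x, y) = (2.897, 3.25) from centroid. f_tx = M·y/J = 1.211 kip/in; f_ty = M·x/J = 1.079 kip/in.
Resultant f_max = √[f_tx² + (f_v + f_ty)²] = √[1.211² + (0.6186 + 1.079)²] = 2.086 kip/in.
Capacity per unit length: φr_n = 0.75 × 0.6 × 90 × (0.707 × 0.1875) = 5.369 kip/in.
2.086 ≤ 5.369 → adequate.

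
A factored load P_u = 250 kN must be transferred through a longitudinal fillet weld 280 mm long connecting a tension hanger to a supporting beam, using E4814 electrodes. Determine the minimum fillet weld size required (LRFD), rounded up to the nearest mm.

E48XX → F_EXX = 480 MPa.
Total weld length L = 280 mm.
Required throat t_e = P_u / (φ × 0.6 F_EXX × L) = 250 / (0.75 × 0.6 × 480 × 280 × 10⁻³) = 4.134 mm.
Required leg w = t_e / 0.707 = 5.847 mm → use 6 mm.

w = 6 mm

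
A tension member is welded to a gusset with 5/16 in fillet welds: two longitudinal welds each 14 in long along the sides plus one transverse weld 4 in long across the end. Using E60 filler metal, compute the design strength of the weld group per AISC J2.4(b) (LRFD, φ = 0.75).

E60XX → F_EXX = 60 ksi.
t_e = 0.707 × 0.3125 = 0.2209 in.
R_nwl = 0.6 × 60 × 0.2209 × 28 = 222.7 kip (longitudinal, 2 welds).
R_nwt = 0.6 × 60 × 0.2209 × 4 = 31.81 kip (transverse, base value).
(i) R_nwl + R_nwt = 254.5 kip; (ii) 0.85 R_nwl + 1.5 R_nwt = 237 kip.
R_n = max = 254.5 kip [governs: (i)]; φR_n = 190.9 kip.

φR_n ≈ 191 kip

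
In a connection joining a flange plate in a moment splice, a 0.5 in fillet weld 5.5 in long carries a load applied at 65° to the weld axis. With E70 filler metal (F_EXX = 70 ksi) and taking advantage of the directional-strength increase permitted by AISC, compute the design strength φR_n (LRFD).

t_e = 0.707 × 0.5 = 0.3535 in; A_we = 0.3535 × 5.5 = 1.944 in².
Directional factor: 1.0 + 0.5 sin^1.5(65°) = 1.431.
F_nw = 0.6 × 70 × 1.431 = 60.12 ksi.
φR_n = 0.75 × 60.12 × 1.944 = 87.66 kips.

φR_n ≈ 87.7 kips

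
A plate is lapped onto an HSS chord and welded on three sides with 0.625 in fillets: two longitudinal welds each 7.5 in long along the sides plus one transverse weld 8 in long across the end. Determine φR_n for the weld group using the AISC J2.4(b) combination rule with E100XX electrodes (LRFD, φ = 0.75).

E100XX → F_EXX = 100 ksi.
t_e = 0.707 × 0.625 = 0.4419 in.
R_nwl = 0.6 × 100 × 0.4419 × 15 = 397.7 kips (longitudinal, 2 welds).
R_nwt = 0.6 × 100 × 0.4419 × 8 = 212.1 kips (transverse, base value).
(i) R_nwl + R_nwt = 609.8 kips; (ii) 0.85 R_nwl + 1.5 R_nwt = 656.2 kips.
R_n = max = 656.2 kips [governs: (ii)]; φR_n = 492.1 kips.

φR_n ≈ 492 kips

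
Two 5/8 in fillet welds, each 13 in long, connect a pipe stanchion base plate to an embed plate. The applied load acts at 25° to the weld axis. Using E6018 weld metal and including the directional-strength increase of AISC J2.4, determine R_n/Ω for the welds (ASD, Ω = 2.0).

R_n/Ω ≈ 235 kips

E60XX → F_EXX = 60 ksi.
t_e = 0.707 × 0.625 = 0.4419 in; A_we = 0.4419 × 26 = 11.49 in².
Directional factor: 1.0 + 0.5 sin^1.5(25°) = 1.137.
F_nw = 0.6 × 60 × 1.137 = 40.95 ksi.
R_n/Ω = (40.95 × 11.49) / 2.0 = 235.2 kips.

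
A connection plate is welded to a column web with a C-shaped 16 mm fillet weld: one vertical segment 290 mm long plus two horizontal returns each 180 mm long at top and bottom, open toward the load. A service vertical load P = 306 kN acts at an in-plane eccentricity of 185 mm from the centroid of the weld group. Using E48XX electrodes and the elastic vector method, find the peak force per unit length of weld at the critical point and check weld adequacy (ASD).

f_max ≈ 1290 N/mm; adequate

E48XX → F_EXX = 480 MPa.
Total weld length L_w = 650 mm. Treat welds as unit-width lines.
Centroid: x̄ = 2×180×90 / 650 = 49.85 mm from the vertical weld.
Polar moment about centroid: J = I_x + I_y = [290³/12 + 2×180×145²] + [290×49.85² + 2(180³/12 + 180×40.15²)] = 11870000 mm³.
Direct shear f_v = P/L_w = 306×10³ / 650 = 470.8 N/mm (vertical).
Torsion M = P·e = 306×10³ × 185 = 56610000 N·mm.
Critical point at (x, y) = (130.2, 145) from centroid. f_tx = M·y/J = 691.3 N/mm; f_ty = M·x/J = 620.5 N/mm.
Resultant f_max = √[f_tx² + (f_v + f_ty)²] = √[691.3² + (470.8 + 620.5)²] = 1292 N/mm.
Capacity per unit length: r_n/Ω = (1/2.0) × 0.6 × 480 × (0.707 × 16) = 1629 N/mm.
1292 ≤ 1629 → adequate.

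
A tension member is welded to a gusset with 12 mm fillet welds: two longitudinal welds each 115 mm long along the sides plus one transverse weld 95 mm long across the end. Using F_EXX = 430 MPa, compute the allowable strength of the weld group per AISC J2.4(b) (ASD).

t_e = 0.707 × 12 = 8.484 mm.
R_nwl = 0.6 × 430 × 8.484 × 230 × 10⁻³ = 503.4 kN (longitudinal, 2 welds).
R_nwt = 0.6 × 430 × 8.484 × 95 × 10⁻³ = 207.9 kN (transverse, base value).
(i) R_nwl + R_nwt = 711.4 kN; (ii) 0.85 R_nwl + 1.5 R_nwt = 739.8 kN.
R_n = max = 739.8 kN [governs: (ii)]; R_n/Ω = 369.9 kN.

R_n/Ω ≈ 370 kN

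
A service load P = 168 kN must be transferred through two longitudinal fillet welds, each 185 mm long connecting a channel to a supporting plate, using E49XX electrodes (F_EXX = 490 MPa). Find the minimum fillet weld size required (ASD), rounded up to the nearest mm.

Total weld length L = 370 mm.
Required throat t_e = P × Ω / (0.6 F_EXX × L) = 168 × 2.0 / (0.6 × 490 × 370 × 10⁻³) = 3.089 mm.
Required leg w = t_e / 0.707 = 4.369 mm → use 5 mm.

w = 5 mm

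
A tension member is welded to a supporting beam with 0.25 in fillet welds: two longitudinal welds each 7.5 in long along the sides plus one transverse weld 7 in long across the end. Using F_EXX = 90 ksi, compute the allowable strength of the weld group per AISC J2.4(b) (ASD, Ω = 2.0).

t_e = 0.707 × 0.25 = 0.1767 in.
R_nwl = 0.6 × 90 × 0.1767 × 15 = 143.2 kip (longitudinal, 2 welds).
R_nwt = 0.6 × 90 × 0.1767 × 7 = 66.81 kip (transverse, base value).
(i) R_nwl + R_nwt = 210 kip; (ii) 0.85 R_nwl + 1.5 R_nwt = 221.9 kip.
R_n = max = 221.9 kip [governs: (ii)]; R_n/Ω = 111 kip.

R_n/Ω ≈ 111 kip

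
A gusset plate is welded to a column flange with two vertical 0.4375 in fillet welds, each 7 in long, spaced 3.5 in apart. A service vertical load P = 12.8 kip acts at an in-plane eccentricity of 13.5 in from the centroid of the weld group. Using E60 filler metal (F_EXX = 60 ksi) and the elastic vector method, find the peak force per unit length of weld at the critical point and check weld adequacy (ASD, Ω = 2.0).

Total weld length L_w = 14 in. Treat welds as unit-width lines.
Polar moment about centroid: J = 2[d³/12 + d(b/2)²] = 2[7³/12 + 7×1.75²] = 100 in³.
Direct shear f_v = P/L_w = 12.8 / 14 = 0.9143 kip/in (vertical).
Torsion M = P·e = 12.8 × 13.5 = 172.8 kip·in.
Critical point at (x, y) = (1.75, 3.5) from centroid. f_tx = M·y/J = 6.045 kip/in; f_ty = M·x/J = 3.023 kip/in.
Resultant f_max = √[f_tx² + (f_v + f_ty)²] = √[6.045² + (0.9143 + 3.023)²] = 7.214 kip/in.
Capacity per unit length: r_n/Ω = (1/2.0) × 0.6 × 60 × (0.707 × 0.4375) = 5.568 kip/in.
7.214 > 5.568 → NOT adequate.

f_max ≈ 7.21 kip/in; NOT adequate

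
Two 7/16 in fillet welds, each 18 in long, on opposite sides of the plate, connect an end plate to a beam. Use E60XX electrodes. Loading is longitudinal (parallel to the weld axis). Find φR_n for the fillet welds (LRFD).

φR_n ≈ 301 kip

E60XX → F_EXX = 60 ksi.
Effective throat t_e = 0.707 × 0.4375 = 0.3093 in.
Total length L = 36 in; A_we = 0.3093 × 36 = 11.14 in².
F_nw = 0.6 F_EXX = 0.6 × 60 = 36 ksi.
φR_n = 0.75 × 36 × 11.14 = 300.7 kip.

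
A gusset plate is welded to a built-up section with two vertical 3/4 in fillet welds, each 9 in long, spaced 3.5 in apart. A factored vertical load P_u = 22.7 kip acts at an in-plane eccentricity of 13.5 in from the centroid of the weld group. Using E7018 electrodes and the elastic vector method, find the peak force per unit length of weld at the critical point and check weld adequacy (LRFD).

E70XX → F_EXX = 70 ksi.
Total weld length L_w = 18 in. Treat welds as unit-width lines.
Polar moment about centroid: J = 2[d³/12 + d(b/2)²] = 2[9³/12 + 9×1.75²] = 176.6 in³.
Direct shear f_v = P/L_w = 22.7 / 18 = 1.261 kip/in (vertical).
Torsion M = P·e = 22.7 × 13.5 = 306.45 kip·in.
Critical point at (x, y) = (1.75, 4.5) from centroid. f_tx = M·y/J = 7.808 kip/in; f_ty = M·x/J = 3.036 kip/in.
Resultant f_max = √[f_tx² + (f_v + f_ty)²] = √[7.808² + (1.261 + 3.036)²] = 8.912 kip/in.
Capacity per unit length: φr_n = 0.75 × 0.6 × 70 × (0.707 × 0.75) = 16.7 kip/in.
8.912 ≤ 16.7 → adequate.

f_max ≈ 8.91 kip/in; adequate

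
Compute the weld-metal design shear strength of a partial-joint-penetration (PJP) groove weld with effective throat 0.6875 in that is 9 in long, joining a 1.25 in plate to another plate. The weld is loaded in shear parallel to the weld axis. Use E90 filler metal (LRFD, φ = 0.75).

φR_n ≈ 251 kip

E90XX → F_EXX = 90 ksi.
Effective throat (given) t_e = 0.6875 in.
A_we = 0.6875 × 9 = 6.188 in².
F_nw = 0.6 F_EXX = 54 ksi.
φR_n = 0.75 × 54 × 6.188 = 250.6 kip.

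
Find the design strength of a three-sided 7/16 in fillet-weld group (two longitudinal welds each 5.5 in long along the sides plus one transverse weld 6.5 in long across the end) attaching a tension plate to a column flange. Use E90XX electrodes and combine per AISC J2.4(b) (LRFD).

E90XX → F_EXX = 90 ksi.
t_e = 0.707 × 0.4375 = 0.3093 in.
R_nwl = 0.6 × 90 × 0.3093 × 11 = 183.7 kip (longitudinal, 2 welds).
R_nwt = 0.6 × 90 × 0.3093 × 6.5 = 108.6 kip (transverse, base value).
(i) R_nwl + R_nwt = 292.3 kip; (ii) 0.85 R_nwl + 1.5 R_nwt = 319 kip.
R_n = max = 319 kip [governs: (ii)]; φR_n = 239.3 kip.

φR_n ≈ 239 kip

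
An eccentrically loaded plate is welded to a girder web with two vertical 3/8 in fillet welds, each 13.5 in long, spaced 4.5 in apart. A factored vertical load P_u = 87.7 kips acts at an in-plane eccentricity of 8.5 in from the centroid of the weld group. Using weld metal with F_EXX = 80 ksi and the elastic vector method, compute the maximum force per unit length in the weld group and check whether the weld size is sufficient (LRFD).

f_max ≈ 11.2 kip/in; NOT adequate

Total weld length L_w = 27 in. Treat welds as unit-width lines.
Polar moment about centroid: J = 2[d³/12 + d(b/2)²] = 2[13.5³/12 + 13.5×2.25²] = 546.8 in³.
Direct shear f_v = P/L_w = 87.7 / 27 = 3.248 kip/in (vertical).
Torsion M = P·e = 87.7 × 8.5 = 745.45 kip·in.
Critical point at (x, y) = (2.25, 6.75) from centroid. f_tx = M·y/J = 9.203 kip/in; f_ty = M·x/J = 3.068 kip/in.
Resultant f_max = √[f_tx² + (f_v + f_ty)²] = √[9.203² + (3.248 + 3.068)²] = 11.16 kip/in.
Capacity per unit length: φr_n = 0.75 × 0.6 × 80 × (0.707 × 0.375) = 9.544 kip/in.
11.16 > 9.544 → NOT adequate.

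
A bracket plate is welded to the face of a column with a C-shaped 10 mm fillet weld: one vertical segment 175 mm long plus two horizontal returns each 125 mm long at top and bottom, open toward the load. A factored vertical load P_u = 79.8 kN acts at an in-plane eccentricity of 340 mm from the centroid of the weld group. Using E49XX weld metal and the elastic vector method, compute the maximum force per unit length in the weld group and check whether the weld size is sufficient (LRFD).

E49XX → F_EXX = 490 MPa.
Total weld length L_w = 425 mm. Treat welds as unit-width lines.
Centroid: x̄ = 2×125×62.5 / 425 = 36.76 mm from the vertical weld.
Polar moment about centroid: J = I_x + I_y = [175³/12 + 2×125×87.5²] + [175×36.76² + 2(125³/12 + 125×25.74²)] = 3088000 mm³.
Direct shear f_v = P/L_w = 79.8×10³ / 425 = 187.8 N/mm (vertical).
Torsion M = P·e = 79.8×10³ × 340 = 27132000 N·mm.
Critical point at (x, y) = (88.24, 87.5) from centroid. f_tx = M·y/J = 768.7 N/mm; f_ty = M·x/J = 775.2 N/mm.
Resultant f_max = √[f_tx² + (f_v + f_ty)²] = √[768.7² + (187.8 + 775.2)²] = 1232 N/mm.
Capacity per unit length: φr_n = 0.75 × 0.6 × 490 × (0.707 × 10) = 1559 N/mm.
1232 ≤ 1559 → adequate.

f_max ≈ 1230 N/mm; adequate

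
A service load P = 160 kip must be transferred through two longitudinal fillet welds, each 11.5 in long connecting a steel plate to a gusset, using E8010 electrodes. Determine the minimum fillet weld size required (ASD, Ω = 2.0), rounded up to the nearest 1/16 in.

w = 7/16 in

E80XX → F_EXX = 80 ksi.
Total weld length L = 23 in.
Required throat t_e = P × Ω / (0.6 F_EXX × L) = 160 × 2.0 / (0.6 × 80 × 23) = 0.2899 in.
Required leg w = t_e / 0.707 = 0.41 in → use 7/16 in.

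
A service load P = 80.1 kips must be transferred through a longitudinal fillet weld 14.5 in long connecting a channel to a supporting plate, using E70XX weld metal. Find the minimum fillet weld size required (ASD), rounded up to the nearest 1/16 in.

w = 3/8 in

E70XX → F_EXX = 70 ksi.
Total weld length L = 14.5 in.
Required throat t_e = P × Ω / (0.6 F_EXX × L) = 80.1 × 2.0 / (0.6 × 70 × 14.5) = 0.2631 in.
Required leg w = t_e / 0.707 = 0.3721 in → use 3/8 in.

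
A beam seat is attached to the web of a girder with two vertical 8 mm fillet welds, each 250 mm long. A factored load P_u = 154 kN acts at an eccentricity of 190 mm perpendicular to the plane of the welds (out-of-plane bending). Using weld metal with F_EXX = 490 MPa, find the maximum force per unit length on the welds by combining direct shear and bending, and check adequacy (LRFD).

f_max ≈ 1440 N/mm; NOT adequate

L_w = 2 × 250 = 500 mm; section modulus (unit throat) S = 2 × L²/6 = 20830 mm².
Direct shear f_v = P/L_w = 154×10³/500 = 308 N/mm.
Moment M = P × e = 154×10³ × 190 = 29260000 N·mm; bending f_b = M/S = 1404 N/mm.
f_max = √(f_v² + f_b²) = √(308² + 1404²) = 1438 N/mm.
φr_n = 0.75 × 0.6 × 490 × (0.707 × 8) = 1247 N/mm → NOT adequate.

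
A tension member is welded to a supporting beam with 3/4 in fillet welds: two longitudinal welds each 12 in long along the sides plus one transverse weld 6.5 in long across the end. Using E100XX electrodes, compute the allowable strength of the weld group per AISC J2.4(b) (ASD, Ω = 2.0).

E100XX → F_EXX = 100 ksi.
t_e = 0.707 × 0.75 = 0.5302 in.
R_nwl = 0.6 × 100 × 0.5302 × 24 = 763.6 kips (longitudinal, 2 welds).
R_nwt = 0.6 × 100 × 0.5302 × 6.5 = 206.8 kips (transverse, base value).
(i) R_nwl + R_nwt = 970.4 kips; (ii) 0.85 R_nwl + 1.5 R_nwt = 959.2 kips.
R_n = max = 970.4 kips [governs: (i)]; R_n/Ω = 485.2 kips.

R_n/Ω ≈ 485 kips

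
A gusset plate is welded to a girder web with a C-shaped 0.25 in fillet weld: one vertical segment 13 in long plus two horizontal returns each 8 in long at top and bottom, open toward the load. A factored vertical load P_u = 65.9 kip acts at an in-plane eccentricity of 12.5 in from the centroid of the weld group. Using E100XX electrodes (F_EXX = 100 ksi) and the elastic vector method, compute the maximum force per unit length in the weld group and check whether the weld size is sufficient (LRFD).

f_max ≈ 8.46 kip/in; NOT adequate

Total weld length L_w = 29 in. Treat welds as unit-width lines.
Centroid: x̄ = 2×8×4 / 29 = 2.207 in from the vertical weld.
Polar moment about centroid: J = I_x + I_y = [13³/12 + 2×8×6.5²] + [13×2.207² + 2(8³/12 + 8×1.793²)] = 1059 in³.
Direct shear f_v = P/L_w = 65.9 / 29 = 2.272 kip/in (vertical).
Torsion M = P·e = 65.9 × 12.5 = 823.75 kip·in.
Critical point at (x, y) = (5.793, 6.5) from centroid. f_tx = M·y/J = 5.055 kip/in; f_ty = M·x/J = 4.505 kip/in.
Resultant f_max = √[f_tx² + (f_v + f_ty)²] = √[5.055² + (2.272 + 4.505)²] = 8.455 kip/in.
Capacity per unit length: φr_n = 0.75 × 0.6 × 100 × (0.707 × 0.25) = 7.954 kip/in.
8.455 > 7.954 → NOT adequate.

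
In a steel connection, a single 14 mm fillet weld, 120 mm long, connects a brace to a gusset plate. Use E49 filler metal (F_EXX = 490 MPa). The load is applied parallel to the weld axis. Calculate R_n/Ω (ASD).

Effective throat t_e = 0.707 × 14 = 9.898 mm.
Total length L = 120 mm; A_we = 9.898 × 120 = 1188 mm².
F_nw = 0.6 F_EXX = 0.6 × 490 = 294 MPa.
R_n = 294 × 1188 × 10⁻³ = 349.2 kN; R_n/Ω = 349.2/2.0 = 174.6 kN.

R_n/Ω ≈ 175 kN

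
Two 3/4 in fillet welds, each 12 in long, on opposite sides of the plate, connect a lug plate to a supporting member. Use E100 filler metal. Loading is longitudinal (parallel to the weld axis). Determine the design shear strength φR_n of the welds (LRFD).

φR_n ≈ 573 kip

E100XX → F_EXX = 100 ksi.
Effective throat t_e = 0.707 × 0.75 = 0.5302 in.
Total length L = 24 in; A_we = 0.5302 × 24 = 12.73 in².
F_nw = 0.6 F_EXX = 0.6 × 100 = 60 ksi.
φR_n = 0.75 × 60 × 12.73 = 572.7 kip.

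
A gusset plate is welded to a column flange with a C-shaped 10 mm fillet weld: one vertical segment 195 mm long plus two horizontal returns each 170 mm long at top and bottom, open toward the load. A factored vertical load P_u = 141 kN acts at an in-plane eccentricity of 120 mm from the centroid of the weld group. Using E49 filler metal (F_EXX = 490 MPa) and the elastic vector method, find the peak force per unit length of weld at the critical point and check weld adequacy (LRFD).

f_max ≈ 684 N/mm; adequate

Total weld length L_w = 535 mm. Treat welds as unit-width lines.
Centroid: x̄ = 2×170×85 / 535 = 54.02 mm from the vertical weld.
Polar moment about centroid: J = I_x + I_y = [195³/12 + 2×170×97.5²] + [195×54.02² + 2(170³/12 + 170×30.98²)] = 5564000 mm³.
Direct shear f_v = P/L_w = 141×10³ / 535 = 263.6 N/mm (vertical).
Torsion M = P·e = 141×10³ × 120 = 16920000 N·mm.
Critical point at (x, y) = (116, 97.5) from centroid. f_tx = M·y/J = 296.5 N/mm; f_ty = M·x/J = 352.7 N/mm.
Resultant f_max = √[f_tx² + (f_v + f_ty)²] = √[296.5² + (263.6 + 352.7)²] = 683.8 N/mm.
Capacity per unit length: φr_n = 0.75 × 0.6 × 490 × (0.707 × 10) = 1559 N/mm.
683.8 ≤ 1559 → adequate.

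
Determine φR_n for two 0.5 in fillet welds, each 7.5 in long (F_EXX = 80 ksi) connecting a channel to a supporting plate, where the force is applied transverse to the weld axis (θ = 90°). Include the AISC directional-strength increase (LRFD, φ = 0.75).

φR_n ≈ 286 kips

t_e = 0.707 × 0.5 = 0.3535 in; A_we = 0.3535 × 15 = 5.302 in².
Directional factor: 1.0 + 0.5 sin^1.5(90°) = 1.5.
F_nw = 0.6 × 80 × 1.5 = 72 ksi.
φR_n = 0.75 × 72 × 5.302 = 286.3 kips.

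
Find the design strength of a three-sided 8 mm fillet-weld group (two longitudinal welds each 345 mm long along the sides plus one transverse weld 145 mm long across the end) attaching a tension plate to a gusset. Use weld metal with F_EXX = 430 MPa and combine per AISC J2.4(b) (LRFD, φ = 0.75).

φR_n ≈ 914 kN

t_e = 0.707 × 8 = 5.656 mm.
R_nwl = 0.6 × 430 × 5.656 × 690 × 10⁻³ = 1007 kN (longitudinal, 2 welds).
R_nwt = 0.6 × 430 × 5.656 × 145 × 10⁻³ = 211.6 kN (transverse, base value).
(i) R_nwl + R_nwt = 1218 kN; (ii) 0.85 R_nwl + 1.5 R_nwt = 1173 kN.
R_n = max = 1218 kN [governs: (i)]; φR_n = 913.9 kN.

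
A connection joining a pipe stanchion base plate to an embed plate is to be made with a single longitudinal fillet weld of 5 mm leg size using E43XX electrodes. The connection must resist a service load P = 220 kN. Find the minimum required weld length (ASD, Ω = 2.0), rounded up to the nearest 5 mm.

L = 485 mm

E43XX → F_EXX = 430 MPa.
Throat t_e = 0.707 × 5 = 3.535 mm.
r_n/Ω = (0.6 × 430 × 3.535) / 2.0 = 456 N/mm = 0.456 kN/mm.
L_req = P / (r_n/Ω) = 220 / 0.456 = 482.4 mm total.
Round up → use L = 485 mm.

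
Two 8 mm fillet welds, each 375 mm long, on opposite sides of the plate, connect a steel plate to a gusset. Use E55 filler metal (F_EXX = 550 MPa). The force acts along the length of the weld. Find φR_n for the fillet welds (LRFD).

φR_n ≈ 1050 kN

Effective throat t_e = 0.707 × 8 = 5.656 mm.
Total length L = 750 mm; A_we = 5.656 × 750 = 4242 mm².
F_nw = 0.6 F_EXX = 0.6 × 550 = 330 MPa.
φR_n = 0.75 × 330 × 4242 × 10⁻³ = 1050 kN.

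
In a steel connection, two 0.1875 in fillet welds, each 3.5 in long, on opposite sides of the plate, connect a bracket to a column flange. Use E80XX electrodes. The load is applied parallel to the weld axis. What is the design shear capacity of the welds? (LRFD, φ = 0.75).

E80XX → F_EXX = 80 ksi.
Effective throat t_e = 0.707 × 0.1875 = 0.1326 in.
Total length L = 7 in; A_we = 0.1326 × 7 = 0.9279 in².
F_nw = 0.6 F_EXX = 0.6 × 80 = 48 ksi.
φR_n = 0.75 × 48 × 0.9279 = 33.41 kip.

φR_n ≈ 33.4 kip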